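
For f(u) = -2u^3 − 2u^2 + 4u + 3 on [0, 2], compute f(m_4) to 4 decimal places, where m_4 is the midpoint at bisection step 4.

f(1) = 3 > 0, so the root lies in [1, 2]
f(1.5) = -2.25 < 0, so the root lies in [1, 1.5]
f(1.25) = 0.96875 > 0, so the root lies in [1.25, 1.5]
f(1.375) = -0.4805 < 0, so the root lies in [1.25, 1.375]

-0.4805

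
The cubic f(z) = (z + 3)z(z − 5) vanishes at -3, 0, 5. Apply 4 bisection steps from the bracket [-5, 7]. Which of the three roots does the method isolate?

5

midpoint 1: f = -16 < 0 → [1, 7]
midpoint 4: f = -28 < 0 → [4, 7]
midpoint 5.5: f = 23.375 > 0 → [4, 5.5]
midpoint 4.75: f = -9.2031 < 0 → [4.75, 5.5]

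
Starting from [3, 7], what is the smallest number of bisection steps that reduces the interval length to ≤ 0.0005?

13

Width after n steps is 4/2^n. Need 2^n ≥ 4/0.0005 = 8000.
2^12 = 4096 < 8000 ≤ 2^13 = 8192, so n = 13.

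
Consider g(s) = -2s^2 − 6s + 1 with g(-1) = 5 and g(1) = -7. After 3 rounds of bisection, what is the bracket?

midpoint 0: g = 1 > 0 → [0, 1]
midpoint 0.5: g = -2.5 < 0 → [0, 0.5]
midpoint 0.25: g = -0.625 < 0 → [0, 0.25]

[0, 0.25]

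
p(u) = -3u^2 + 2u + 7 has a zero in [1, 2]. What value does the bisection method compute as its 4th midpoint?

1.9375

p(1.5) = 3.25 > 0, so the root lies in [1.5, 2]
p(1.75) = 1.3125 > 0, so the root lies in [1.75, 2]
p(1.875) = 0.203125 > 0, so the root lies in [1.875, 2]
p(1.9375) = -0.3867 < 0, so the root lies in [1.875, 1.9375]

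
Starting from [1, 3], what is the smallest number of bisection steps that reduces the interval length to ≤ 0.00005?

16

Width after n steps is 2/2^n. Need 2^n ≥ 2/0.00005 = 40000.
2^15 = 32768 < 40000 ≤ 2^16 = 65536, so n = 16.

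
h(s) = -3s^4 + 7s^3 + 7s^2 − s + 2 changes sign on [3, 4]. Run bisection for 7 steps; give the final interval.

m = 3.5, h(m) = -65.8125 (−); new bracket [3, 3.5]
m = 3.25, h(m) = -21.714844 (−); new bracket [3, 3.25]
m = 3.125, h(m) = -5.244873 (−); new bracket [3, 3.125]
m = 3.0625, h(m) = 1.7585 (+); new bracket [3.0625, 3.125]
m = 3.09375, h(m) = -1.6452 (−); new bracket [3.0625, 3.09375]
m = 3.078125, h(m) = 0.0808 (+); new bracket [3.078125, 3.09375]
m = 3.0859375, h(m) = -0.7761 (−); new bracket [3.078125, 3.0859375]

[3.078125, 3.0859375]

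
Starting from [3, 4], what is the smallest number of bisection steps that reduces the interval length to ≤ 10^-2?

7

Width after n steps is 1/2^n. Need 2^n ≥ 1/10^-2 = 100.
2^6 = 64 < 100 ≤ 2^7 = 128, so n = 7.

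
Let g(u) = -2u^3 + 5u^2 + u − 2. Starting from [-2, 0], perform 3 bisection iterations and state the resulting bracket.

[-0.75, -0.5]

m = -1, g(m) = 4 (+); new bracket [-1, 0]
m = -0.5, g(m) = -1 (−); new bracket [-1, -0.5]
m = -0.75, g(m) = 0.90625 (+); new bracket [-0.75, -0.5]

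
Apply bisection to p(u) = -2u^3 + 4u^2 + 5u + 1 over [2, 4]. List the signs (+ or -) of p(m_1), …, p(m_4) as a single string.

-+++

midpoint 3: p = -2 < 0 → [2, 3]
midpoint 2.5: p = 7.25 > 0 → [2.5, 3]
midpoint 2.75: p = 3.40625 > 0 → [2.75, 3]
midpoint 2.875: p = 0.9102 > 0 → [2.875, 3]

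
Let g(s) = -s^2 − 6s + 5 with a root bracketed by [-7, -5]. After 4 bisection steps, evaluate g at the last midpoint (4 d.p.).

m = -6, g(m) = 5 (+); new bracket [-7, -6]
m = -6.5, g(m) = 1.75 (+); new bracket [-7, -6.5]
m = -6.75, g(m) = -0.0625 (−); new bracket [-6.75, -6.5]
m = -6.625, g(m) = 0.8594 (+); new bracket [-6.75, -6.625]

0.8594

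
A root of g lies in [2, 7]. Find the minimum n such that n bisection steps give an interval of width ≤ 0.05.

Width after n steps is 5/2^n. Need 2^n ≥ 5/0.05 = 100.
2^6 = 64 < 100 ≤ 2^7 = 128, so n = 7.

7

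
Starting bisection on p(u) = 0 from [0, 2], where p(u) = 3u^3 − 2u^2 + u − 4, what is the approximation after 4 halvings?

1.375

u = 1 gives p = -2, negative; keep [1, 2]
u = 1.5 gives p = 3.125, positive; keep [1, 1.5]
u = 1.25 gives p = -0.015625, negative; keep [1.25, 1.5]
u = 1.375 gives p = 1.3926, positive; keep [1.25, 1.375]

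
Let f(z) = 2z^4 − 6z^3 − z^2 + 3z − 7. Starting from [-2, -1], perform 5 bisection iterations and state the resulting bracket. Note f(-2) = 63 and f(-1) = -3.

[-1.125, -1.09375]

z = -1.5 gives f = 16.625, positive; keep [-1.5, -1]
z = -1.25 gives f = 4.289062, positive; keep [-1.25, -1]
z = -1.125 gives f = 0.105957, positive; keep [-1.125, -1]
z = -1.0625 gives f = -1.5708, negative; keep [-1.125, -1.0625]
z = -1.09375 gives f = -0.7647, negative; keep [-1.125, -1.09375]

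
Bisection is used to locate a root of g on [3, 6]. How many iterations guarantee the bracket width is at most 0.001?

Width after n steps is 3/2^n. Need 2^n ≥ 3/0.001 = 3000.
2^11 = 2048 < 3000 ≤ 2^12 = 4096, so n = 12.

12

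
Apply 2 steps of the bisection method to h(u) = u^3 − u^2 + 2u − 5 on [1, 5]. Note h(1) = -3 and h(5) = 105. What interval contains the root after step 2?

[1, 2]

midpoint 3: h = 19 > 0 → [1, 3]
midpoint 2: h = 3 > 0 → [1, 2]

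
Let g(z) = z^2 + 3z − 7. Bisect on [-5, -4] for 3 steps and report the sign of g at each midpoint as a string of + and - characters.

g(-4.5) = -0.25 < 0, so the root lies in [-5, -4.5]
g(-4.75) = 1.3125 > 0, so the root lies in [-4.75, -4.5]
g(-4.625) = 0.515625 > 0, so the root lies in [-4.625, -4.5]

-++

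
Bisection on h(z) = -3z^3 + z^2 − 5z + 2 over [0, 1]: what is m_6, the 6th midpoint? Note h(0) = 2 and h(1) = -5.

h(0.5) = -0.625 < 0, so the root lies in [0, 0.5]
h(0.25) = 0.765625 > 0, so the root lies in [0.25, 0.5]
h(0.375) = 0.107422 > 0, so the root lies in [0.375, 0.5]
h(0.4375) = -0.2473 < 0, so the root lies in [0.375, 0.4375]
h(0.40625) = -0.0674 < 0, so the root lies in [0.375, 0.40625]
h(0.390625) = 0.0206 > 0, so the root lies in [0.390625, 0.40625]

0.390625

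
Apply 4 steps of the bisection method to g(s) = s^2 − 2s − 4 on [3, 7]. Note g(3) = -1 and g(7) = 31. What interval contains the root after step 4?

midpoint 5: g = 11 > 0 → [3, 5]
midpoint 4: g = 4 > 0 → [3, 4]
midpoint 3.5: g = 1.25 > 0 → [3, 3.5]
midpoint 3.25: g = 0.0625 > 0 → [3, 3.25]

[3, 3.25]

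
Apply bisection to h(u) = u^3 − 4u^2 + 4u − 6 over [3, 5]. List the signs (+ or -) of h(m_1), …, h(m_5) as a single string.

++-+-

midpoint 4: h = 10 > 0 → [3, 4]
midpoint 3.5: h = 1.875 > 0 → [3, 3.5]
midpoint 3.25: h = -0.921875 < 0 → [3.25, 3.5]
midpoint 3.375: h = 0.3809 > 0 → [3.25, 3.375]
midpoint 3.3125: h = -0.2937 < 0 → [3.3125, 3.375]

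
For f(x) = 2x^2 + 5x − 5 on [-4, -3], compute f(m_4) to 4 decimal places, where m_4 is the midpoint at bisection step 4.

x = -3.5 gives f = 2, positive; keep [-3.5, -3]
x = -3.25 gives f = -0.125, negative; keep [-3.5, -3.25]
x = -3.375 gives f = 0.90625, positive; keep [-3.375, -3.25]
x = -3.3125 gives f = 0.3828, positive; keep [-3.3125, -3.25]

0.3828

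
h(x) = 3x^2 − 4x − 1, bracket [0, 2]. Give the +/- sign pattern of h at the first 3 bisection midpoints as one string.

--+

m = 1, h(m) = -2 (−); new bracket [1, 2]
m = 1.5, h(m) = -0.25 (−); new bracket [1.5, 2]
m = 1.75, h(m) = 1.1875 (+); new bracket [1.5, 1.75]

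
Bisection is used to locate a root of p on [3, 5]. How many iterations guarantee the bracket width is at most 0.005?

Width after n steps is 2/2^n. Need 2^n ≥ 2/0.005 = 400.
2^8 = 256 < 400 ≤ 2^9 = 512, so n = 9.

9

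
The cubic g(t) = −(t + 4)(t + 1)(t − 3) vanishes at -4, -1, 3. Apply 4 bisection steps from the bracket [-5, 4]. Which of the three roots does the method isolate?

3

m = -0.5, g(m) = 6.125 (+); new bracket [-0.5, 4]
m = 1.75, g(m) = 19.765625 (+); new bracket [1.75, 4]
m = 2.875, g(m) = 3.330078 (+); new bracket [2.875, 4]
m = 3.4375, g(m) = -14.4392 (−); new bracket [2.875, 3.4375]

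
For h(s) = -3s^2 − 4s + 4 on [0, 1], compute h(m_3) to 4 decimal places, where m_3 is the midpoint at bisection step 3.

m = 0.5, h(m) = 1.25 (+); new bracket [0.5, 1]
m = 0.75, h(m) = -0.6875 (−); new bracket [0.5, 0.75]
m = 0.625, h(m) = 0.328125 (+); new bracket [0.625, 0.75]

0.3281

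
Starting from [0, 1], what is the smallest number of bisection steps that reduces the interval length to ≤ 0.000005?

18

Width after n steps is 1/2^n. Need 2^n ≥ 1/0.000005 = 200000.
2^17 = 131072 < 200000 ≤ 2^18 = 262144, so n = 18.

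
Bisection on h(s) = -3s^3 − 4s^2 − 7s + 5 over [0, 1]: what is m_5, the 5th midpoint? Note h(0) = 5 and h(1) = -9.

0.53125

midpoint 0.5: h = 0.125 > 0 → [0.5, 1]
midpoint 0.75: h = -3.765625 < 0 → [0.5, 0.75]
midpoint 0.625: h = -1.669922 < 0 → [0.5, 0.625]
midpoint 0.5625: h = -0.7371 < 0 → [0.5, 0.5625]
midpoint 0.53125: h = -0.2975 < 0 → [0.5, 0.53125]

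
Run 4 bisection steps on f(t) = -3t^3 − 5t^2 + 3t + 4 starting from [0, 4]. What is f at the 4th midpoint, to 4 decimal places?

midpoint 2: f = -34 < 0 → [0, 2]
midpoint 1: f = -1 < 0 → [0, 1]
midpoint 0.5: f = 3.875 > 0 → [0.5, 1]
midpoint 0.75: f = 2.1719 > 0 → [0.75, 1]

2.1719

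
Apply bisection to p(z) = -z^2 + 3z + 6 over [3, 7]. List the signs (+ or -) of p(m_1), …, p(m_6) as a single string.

-+-+-+

m = 5, p(m) = -4 (−); new bracket [3, 5]
m = 4, p(m) = 2 (+); new bracket [4, 5]
m = 4.5, p(m) = -0.75 (−); new bracket [4, 4.5]
m = 4.25, p(m) = 0.6875 (+); new bracket [4.25, 4.5]
m = 4.375, p(m) = -0.0156 (−); new bracket [4.25, 4.375]
m = 4.3125, p(m) = 0.3398 (+); new bracket [4.3125, 4.375]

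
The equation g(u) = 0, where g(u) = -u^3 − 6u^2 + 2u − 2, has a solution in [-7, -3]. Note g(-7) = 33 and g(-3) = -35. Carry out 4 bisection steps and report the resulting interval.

u = -5 gives g = -37, negative; keep [-7, -5]
u = -6 gives g = -14, negative; keep [-7, -6]
u = -6.5 gives g = 6.125, positive; keep [-6.5, -6]
u = -6.25 gives g = -4.7344, negative; keep [-6.5, -6.25]

[-6.5, -6.25]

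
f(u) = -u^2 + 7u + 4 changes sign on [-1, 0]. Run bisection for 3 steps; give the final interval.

u = -0.5 gives f = 0.25, positive; keep [-1, -0.5]
u = -0.75 gives f = -1.8125, negative; keep [-0.75, -0.5]
u = -0.625 gives f = -0.765625, negative; keep [-0.625, -0.5]

[-0.625, -0.5]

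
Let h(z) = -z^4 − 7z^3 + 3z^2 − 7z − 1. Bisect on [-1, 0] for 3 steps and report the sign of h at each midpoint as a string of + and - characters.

z = -0.5 gives h = 4.0625, positive; keep [-0.5, 0]
z = -0.25 gives h = 1.042969, positive; keep [-0.25, 0]
z = -0.125 gives h = -0.064697, negative; keep [-0.25, -0.125]

++-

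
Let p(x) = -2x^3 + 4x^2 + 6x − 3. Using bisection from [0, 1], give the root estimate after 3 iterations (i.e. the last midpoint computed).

0.375

p(0.5) = 0.75 > 0, so the root lies in [0, 0.5]
p(0.25) = -1.28125 < 0, so the root lies in [0.25, 0.5]
p(0.375) = -0.292969 < 0, so the root lies in [0.375, 0.5]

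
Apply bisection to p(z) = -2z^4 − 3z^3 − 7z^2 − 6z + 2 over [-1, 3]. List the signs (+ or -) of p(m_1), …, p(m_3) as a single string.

m = 1, p(m) = -16 (−); new bracket [-1, 1]
m = 0, p(m) = 2 (+); new bracket [0, 1]
m = 0.5, p(m) = -3.25 (−); new bracket [0, 0.5]

-+-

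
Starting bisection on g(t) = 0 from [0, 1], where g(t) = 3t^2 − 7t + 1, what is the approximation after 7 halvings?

midpoint 0.5: g = -1.75 < 0 → [0, 0.5]
midpoint 0.25: g = -0.5625 < 0 → [0, 0.25]
midpoint 0.125: g = 0.171875 > 0 → [0.125, 0.25]
midpoint 0.1875: g = -0.207 < 0 → [0.125, 0.1875]
midpoint 0.15625: g = -0.0205 < 0 → [0.125, 0.15625]
midpoint 0.140625: g = 0.075 > 0 → [0.140625, 0.15625]
midpoint 0.1484375: g = 0.027 > 0 → [0.1484375, 0.15625]

0.1484375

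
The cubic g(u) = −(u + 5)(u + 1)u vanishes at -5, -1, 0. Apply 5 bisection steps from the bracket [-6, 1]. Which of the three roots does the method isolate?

-5

m = -2.5, g(m) = -9.375 (−); new bracket [-6, -2.5]
m = -4.25, g(m) = -10.359375 (−); new bracket [-6, -4.25]
m = -5.125, g(m) = 2.642578 (+); new bracket [-5.125, -4.25]
m = -4.6875, g(m) = -5.4016 (−); new bracket [-5.125, -4.6875]
m = -4.90625, g(m) = -1.7967 (−); new bracket [-5.125, -4.90625]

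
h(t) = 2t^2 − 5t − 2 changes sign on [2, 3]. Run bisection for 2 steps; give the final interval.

[2.75, 3]

midpoint 2.5: h = -2 < 0 → [2.5, 3]
midpoint 2.75: h = -0.625 < 0 → [2.75, 3]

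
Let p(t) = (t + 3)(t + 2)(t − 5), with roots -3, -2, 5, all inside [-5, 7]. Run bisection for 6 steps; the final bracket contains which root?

5

midpoint 1: p = -48 < 0 → [1, 7]
midpoint 4: p = -42 < 0 → [4, 7]
midpoint 5.5: p = 31.875 > 0 → [4, 5.5]
midpoint 4.75: p = -13.0781 < 0 → [4.75, 5.5]
midpoint 5.125: p = 7.2363 > 0 → [4.75, 5.125]
midpoint 4.9375: p = -3.4417 < 0 → [4.9375, 5.125]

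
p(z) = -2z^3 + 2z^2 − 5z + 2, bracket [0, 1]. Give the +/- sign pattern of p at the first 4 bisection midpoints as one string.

p(0.5) = -0.25 < 0, so the root lies in [0, 0.5]
p(0.25) = 0.84375 > 0, so the root lies in [0.25, 0.5]
p(0.375) = 0.300781 > 0, so the root lies in [0.375, 0.5]
p(0.4375) = 0.0278 > 0, so the root lies in [0.4375, 0.5]

-+++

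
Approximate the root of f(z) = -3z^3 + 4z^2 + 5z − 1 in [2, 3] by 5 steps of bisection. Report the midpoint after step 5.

2.09375

z = 2.5 gives f = -10.375, negative; keep [2, 2.5]
z = 2.25 gives f = -3.671875, negative; keep [2, 2.25]
z = 2.125 gives f = -1.099609, negative; keep [2, 2.125]
z = 2.0625 gives f = 0.0071, positive; keep [2.0625, 2.125]
z = 2.09375 gives f = -0.5318, negative; keep [2.0625, 2.09375]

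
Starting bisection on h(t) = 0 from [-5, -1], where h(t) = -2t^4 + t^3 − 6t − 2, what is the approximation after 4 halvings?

m = -3, h(m) = -173 (−); new bracket [-3, -1]
m = -2, h(m) = -30 (−); new bracket [-2, -1]
m = -1.5, h(m) = -6.5 (−); new bracket [-1.5, -1]
m = -1.25, h(m) = -1.3359 (−); new bracket [-1.25, -1]

-1.25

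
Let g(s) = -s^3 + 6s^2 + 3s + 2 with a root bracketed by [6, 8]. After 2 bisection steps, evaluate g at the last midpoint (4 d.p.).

m = 7, g(m) = -26 (−); new bracket [6, 7]
m = 6.5, g(m) = 0.375 (+); new bracket [6.5, 7]

0.3750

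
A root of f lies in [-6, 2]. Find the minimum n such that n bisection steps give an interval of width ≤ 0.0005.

Width after n steps is 8/2^n. Need 2^n ≥ 8/0.0005 = 16000.
2^13 = 8192 < 16000 ≤ 2^14 = 16384, so n = 14.

14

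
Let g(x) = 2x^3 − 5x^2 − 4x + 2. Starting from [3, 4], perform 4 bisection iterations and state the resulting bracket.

[3, 3.0625]

x = 3.5 gives g = 12.5, positive; keep [3, 3.5]
x = 3.25 gives g = 4.84375, positive; keep [3, 3.25]
x = 3.125 gives g = 1.707031, positive; keep [3, 3.125]
x = 3.0625 gives g = 0.3013, positive; keep [3, 3.0625]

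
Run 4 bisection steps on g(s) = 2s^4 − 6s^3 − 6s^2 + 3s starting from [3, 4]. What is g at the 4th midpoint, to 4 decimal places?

-1.5791

s = 3.5 gives g = -20.125, negative; keep [3.5, 4]
s = 3.75 gives g = 5.976562, positive; keep [3.5, 3.75]
s = 3.625 gives g = -8.425293, negative; keep [3.625, 3.75]
s = 3.6875 gives g = -1.5791, negative; keep [3.6875, 3.75]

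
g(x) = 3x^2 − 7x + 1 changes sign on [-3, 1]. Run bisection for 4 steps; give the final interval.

[0, 0.25]

m = -1, g(m) = 11 (+); new bracket [-1, 1]
m = 0, g(m) = 1 (+); new bracket [0, 1]
m = 0.5, g(m) = -1.75 (−); new bracket [0, 0.5]
m = 0.25, g(m) = -0.5625 (−); new bracket [0, 0.25]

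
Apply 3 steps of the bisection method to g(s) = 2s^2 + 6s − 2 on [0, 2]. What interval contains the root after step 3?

[0.25, 0.5]

s = 1 gives g = 6, positive; keep [0, 1]
s = 0.5 gives g = 1.5, positive; keep [0, 0.5]
s = 0.25 gives g = -0.375, negative; keep [0.25, 0.5]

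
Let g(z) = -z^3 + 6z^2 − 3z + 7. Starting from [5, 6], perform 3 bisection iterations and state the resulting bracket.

m = 5.5, g(m) = 5.625 (+); new bracket [5.5, 6]
m = 5.75, g(m) = -1.984375 (−); new bracket [5.5, 5.75]
m = 5.625, g(m) = 1.990234 (+); new bracket [5.625, 5.75]

[5.625, 5.75]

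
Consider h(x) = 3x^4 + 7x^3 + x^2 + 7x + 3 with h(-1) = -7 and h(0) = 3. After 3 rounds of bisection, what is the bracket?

[-0.5, -0.375]

m = -0.5, h(m) = -0.9375 (−); new bracket [-0.5, 0]
m = -0.25, h(m) = 1.214844 (+); new bracket [-0.5, -0.25]
m = -0.375, h(m) = 0.205811 (+); new bracket [-0.5, -0.375]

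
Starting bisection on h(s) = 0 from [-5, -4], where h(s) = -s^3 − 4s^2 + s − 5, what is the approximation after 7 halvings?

midpoint -4.5: h = 0.625 > 0 → [-4.5, -4]
midpoint -4.25: h = -4.734375 < 0 → [-4.5, -4.25]
midpoint -4.375: h = -2.197266 < 0 → [-4.5, -4.375]
midpoint -4.4375: h = -0.8225 < 0 → [-4.5, -4.4375]
midpoint -4.46875: h = -0.1079 < 0 → [-4.5, -4.46875]
midpoint -4.484375: h = 0.2562 > 0 → [-4.484375, -4.46875]
midpoint -4.4765625: h = 0.0736 > 0 → [-4.4765625, -4.46875]

-4.4765625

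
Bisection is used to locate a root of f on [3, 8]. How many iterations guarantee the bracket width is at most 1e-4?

Width after n steps is 5/2^n. Need 2^n ≥ 5/1e-4 = 50000.
2^15 = 32768 < 50000 ≤ 2^16 = 65536, so n = 16.

16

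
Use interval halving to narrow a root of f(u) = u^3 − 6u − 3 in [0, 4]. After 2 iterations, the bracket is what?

[2, 3]

m = 2, f(m) = -7 (−); new bracket [2, 4]
m = 3, f(m) = 6 (+); new bracket [2, 3]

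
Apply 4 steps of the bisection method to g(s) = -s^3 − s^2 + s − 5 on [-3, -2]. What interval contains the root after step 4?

g(-2.5) = 1.875 > 0, so the root lies in [-2.5, -2]
g(-2.25) = -0.921875 < 0, so the root lies in [-2.5, -2.25]
g(-2.375) = 0.380859 > 0, so the root lies in [-2.375, -2.25]
g(-2.3125) = -0.2937 < 0, so the root lies in [-2.375, -2.3125]

[-2.375, -2.3125]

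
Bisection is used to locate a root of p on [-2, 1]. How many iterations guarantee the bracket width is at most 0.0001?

15

Width after n steps is 3/2^n. Need 2^n ≥ 3/0.0001 = 30000.
2^14 = 16384 < 30000 ≤ 2^15 = 32768, so n = 15.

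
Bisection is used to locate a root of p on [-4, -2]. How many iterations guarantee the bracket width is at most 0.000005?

Width after n steps is 2/2^n. Need 2^n ≥ 2/0.000005 = 400000.
2^18 = 262144 < 400000 ≤ 2^19 = 524288, so n = 19.

19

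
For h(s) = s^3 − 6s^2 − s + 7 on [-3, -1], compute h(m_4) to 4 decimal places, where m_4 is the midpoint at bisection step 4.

h(-2) = -23 < 0, so the root lies in [-2, -1]
h(-1.5) = -8.375 < 0, so the root lies in [-1.5, -1]
h(-1.25) = -3.078125 < 0, so the root lies in [-1.25, -1]
h(-1.125) = -0.8926 < 0, so the root lies in [-1.125, -1]

-0.8926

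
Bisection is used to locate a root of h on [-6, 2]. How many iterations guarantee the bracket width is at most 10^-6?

Width after n steps is 8/2^n. Need 2^n ≥ 8/10^-6 = 8000000.
2^22 = 4194304 < 8000000 ≤ 2^23 = 8388608, so n = 23.

23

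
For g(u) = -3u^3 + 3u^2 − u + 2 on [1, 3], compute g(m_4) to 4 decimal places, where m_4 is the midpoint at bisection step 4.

0.4004

m = 2, g(m) = -12 (−); new bracket [1, 2]
m = 1.5, g(m) = -2.875 (−); new bracket [1, 1.5]
m = 1.25, g(m) = -0.421875 (−); new bracket [1, 1.25]
m = 1.125, g(m) = 0.4004 (+); new bracket [1.125, 1.25]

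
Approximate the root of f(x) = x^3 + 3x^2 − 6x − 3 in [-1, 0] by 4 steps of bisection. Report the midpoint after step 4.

-0.4375

m = -0.5, f(m) = 0.625 (+); new bracket [-0.5, 0]
m = -0.25, f(m) = -1.328125 (−); new bracket [-0.5, -0.25]
m = -0.375, f(m) = -0.380859 (−); new bracket [-0.5, -0.375]
m = -0.4375, f(m) = 0.1155 (+); new bracket [-0.4375, -0.375]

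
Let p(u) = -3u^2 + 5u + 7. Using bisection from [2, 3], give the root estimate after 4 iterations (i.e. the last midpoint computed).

2.5625

u = 2.5 gives p = 0.75, positive; keep [2.5, 3]
u = 2.75 gives p = -1.9375, negative; keep [2.5, 2.75]
u = 2.625 gives p = -0.546875, negative; keep [2.5, 2.625]
u = 2.5625 gives p = 0.1133, positive; keep [2.5625, 2.625]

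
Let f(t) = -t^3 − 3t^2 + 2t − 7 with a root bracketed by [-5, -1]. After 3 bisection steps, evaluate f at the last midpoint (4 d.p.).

-7.8750

midpoint -3: f = -13 < 0 → [-5, -3]
midpoint -4: f = 1 > 0 → [-4, -3]
midpoint -3.5: f = -7.875 < 0 → [-4, -3.5]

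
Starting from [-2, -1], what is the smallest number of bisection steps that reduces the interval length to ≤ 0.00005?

Width after n steps is 1/2^n. Need 2^n ≥ 1/0.00005 = 20000.
2^14 = 16384 < 20000 ≤ 2^15 = 32768, so n = 15.

15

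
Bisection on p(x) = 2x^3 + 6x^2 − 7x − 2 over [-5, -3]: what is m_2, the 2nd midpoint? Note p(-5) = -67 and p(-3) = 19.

midpoint -4: p = -6 < 0 → [-4, -3]
midpoint -3.5: p = 10.25 > 0 → [-4, -3.5]

-3.5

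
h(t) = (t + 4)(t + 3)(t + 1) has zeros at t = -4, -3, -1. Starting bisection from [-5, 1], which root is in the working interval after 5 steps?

-1

midpoint -2: h = -2 < 0 → [-2, 1]
midpoint -0.5: h = 4.375 > 0 → [-2, -0.5]
midpoint -1.25: h = -1.203125 < 0 → [-1.25, -0.5]
midpoint -0.875: h = 0.8301 > 0 → [-1.25, -0.875]
midpoint -1.0625: h = -0.3557 < 0 → [-1.0625, -0.875]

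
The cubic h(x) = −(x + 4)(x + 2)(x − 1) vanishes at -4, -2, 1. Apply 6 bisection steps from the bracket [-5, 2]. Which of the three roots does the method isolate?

m = -1.5, h(m) = 3.125 (+); new bracket [-1.5, 2]
m = 0.25, h(m) = 7.171875 (+); new bracket [0.25, 2]
m = 1.125, h(m) = -2.001953 (−); new bracket [0.25, 1.125]
m = 0.6875, h(m) = 3.9368 (+); new bracket [0.6875, 1.125]
m = 0.90625, h(m) = 1.3368 (+); new bracket [0.90625, 1.125]
m = 1.015625, h(m) = -0.2363 (−); new bracket [0.90625, 1.015625]

1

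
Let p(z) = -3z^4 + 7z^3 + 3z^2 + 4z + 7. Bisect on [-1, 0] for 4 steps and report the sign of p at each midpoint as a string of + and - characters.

z = -0.5 gives p = 4.6875, positive; keep [-1, -0.5]
z = -0.75 gives p = 1.785156, positive; keep [-1, -0.75]
z = -0.875 gives p = -0.651123, negative; keep [-0.875, -0.75]
z = -0.8125 gives p = 0.6684, positive; keep [-0.875, -0.8125]

++-+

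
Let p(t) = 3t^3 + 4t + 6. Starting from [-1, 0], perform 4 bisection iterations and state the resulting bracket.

[-0.9375, -0.875]

p(-0.5) = 3.625 > 0, so the root lies in [-1, -0.5]
p(-0.75) = 1.734375 > 0, so the root lies in [-1, -0.75]
p(-0.875) = 0.490234 > 0, so the root lies in [-1, -0.875]
p(-0.9375) = -0.2219 < 0, so the root lies in [-0.9375, -0.875]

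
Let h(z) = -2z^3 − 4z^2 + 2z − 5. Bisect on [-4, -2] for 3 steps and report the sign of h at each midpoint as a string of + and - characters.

+-+

z = -3 gives h = 7, positive; keep [-3, -2]
z = -2.5 gives h = -3.75, negative; keep [-3, -2.5]
z = -2.75 gives h = 0.84375, positive; keep [-2.75, -2.5]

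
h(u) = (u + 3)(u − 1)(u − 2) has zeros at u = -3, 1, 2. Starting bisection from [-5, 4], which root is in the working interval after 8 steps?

-3

m = -0.5, h(m) = 9.375 (+); new bracket [-5, -0.5]
m = -2.75, h(m) = 4.453125 (+); new bracket [-5, -2.75]
m = -3.875, h(m) = -25.060547 (−); new bracket [-3.875, -2.75]
m = -3.3125, h(m) = -7.1594 (−); new bracket [-3.3125, -2.75]
m = -3.03125, h(m) = -0.6338 (−); new bracket [-3.03125, -2.75]
m = -2.890625, h(m) = 2.0811 (+); new bracket [-3.03125, -2.890625]
m = -2.9609375, h(m) = 0.7676 (+); new bracket [-3.03125, -2.9609375]
m = -2.99609375, h(m) = 0.078 (+); new bracket [-3.03125, -2.99609375]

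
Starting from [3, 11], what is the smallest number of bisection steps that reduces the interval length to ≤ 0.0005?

14

Width after n steps is 8/2^n. Need 2^n ≥ 8/0.0005 = 16000.
2^13 = 8192 < 16000 ≤ 2^14 = 16384, so n = 14.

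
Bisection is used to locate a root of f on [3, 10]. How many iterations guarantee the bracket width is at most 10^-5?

Width after n steps is 7/2^n. Need 2^n ≥ 7/10^-5 = 700000.
2^19 = 524288 < 700000 ≤ 2^20 = 1048576, so n = 20.

20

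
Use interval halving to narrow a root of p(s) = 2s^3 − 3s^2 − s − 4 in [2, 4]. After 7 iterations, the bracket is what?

s = 3 gives p = 20, positive; keep [2, 3]
s = 2.5 gives p = 6, positive; keep [2, 2.5]
s = 2.25 gives p = 1.34375, positive; keep [2, 2.25]
s = 2.125 gives p = -0.4805, negative; keep [2.125, 2.25]
s = 2.1875 gives p = 0.3921, positive; keep [2.125, 2.1875]
s = 2.15625 gives p = -0.0539, negative; keep [2.15625, 2.1875]
s = 2.171875 gives p = 0.1666, positive; keep [2.15625, 2.171875]

[2.15625, 2.171875]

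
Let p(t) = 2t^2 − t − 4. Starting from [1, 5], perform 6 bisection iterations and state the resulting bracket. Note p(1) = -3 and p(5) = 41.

p(3) = 11 > 0, so the root lies in [1, 3]
p(2) = 2 > 0, so the root lies in [1, 2]
p(1.5) = -1 < 0, so the root lies in [1.5, 2]
p(1.75) = 0.375 > 0, so the root lies in [1.5, 1.75]
p(1.625) = -0.3438 < 0, so the root lies in [1.625, 1.75]
p(1.6875) = 0.0078 > 0, so the root lies in [1.625, 1.6875]

[1.625, 1.6875]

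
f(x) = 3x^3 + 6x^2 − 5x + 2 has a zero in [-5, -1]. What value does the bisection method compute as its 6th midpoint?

-2.6875

midpoint -3: f = -10 < 0 → [-3, -1]
midpoint -2: f = 12 > 0 → [-3, -2]
midpoint -2.5: f = 5.125 > 0 → [-3, -2.5]
midpoint -2.75: f = -1.2656 < 0 → [-2.75, -2.5]
midpoint -2.625: f = 2.2051 > 0 → [-2.75, -2.625]
midpoint -2.6875: f = 0.5408 > 0 → [-2.75, -2.6875]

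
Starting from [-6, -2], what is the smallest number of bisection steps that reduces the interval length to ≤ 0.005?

10

Width after n steps is 4/2^n. Need 2^n ≥ 4/0.005 = 800.
2^9 = 512 < 800 ≤ 2^10 = 1024, so n = 10.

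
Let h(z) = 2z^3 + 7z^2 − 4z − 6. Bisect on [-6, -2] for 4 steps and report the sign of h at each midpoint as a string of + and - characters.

z = -4 gives h = -6, negative; keep [-4, -2]
z = -3 gives h = 15, positive; keep [-4, -3]
z = -3.5 gives h = 8, positive; keep [-4, -3.5]
z = -3.75 gives h = 1.9688, positive; keep [-4, -3.75]

-+++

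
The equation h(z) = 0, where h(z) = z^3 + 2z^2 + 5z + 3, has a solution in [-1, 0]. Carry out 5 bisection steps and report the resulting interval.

[-0.75, -0.71875]

m = -0.5, h(m) = 0.875 (+); new bracket [-1, -0.5]
m = -0.75, h(m) = -0.046875 (−); new bracket [-0.75, -0.5]
m = -0.625, h(m) = 0.412109 (+); new bracket [-0.75, -0.625]
m = -0.6875, h(m) = 0.1829 (+); new bracket [-0.75, -0.6875]
m = -0.71875, h(m) = 0.0681 (+); new bracket [-0.75, -0.71875]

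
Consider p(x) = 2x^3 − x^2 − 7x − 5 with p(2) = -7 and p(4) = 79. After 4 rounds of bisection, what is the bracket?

[2.375, 2.5]

midpoint 3: p = 19 > 0 → [2, 3]
midpoint 2.5: p = 2.5 > 0 → [2, 2.5]
midpoint 2.25: p = -3.03125 < 0 → [2.25, 2.5]
midpoint 2.375: p = -0.4727 < 0 → [2.375, 2.5]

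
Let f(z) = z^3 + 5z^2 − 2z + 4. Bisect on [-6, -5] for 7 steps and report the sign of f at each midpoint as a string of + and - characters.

-++++++

m = -5.5, f(m) = -0.125 (−); new bracket [-5.5, -5]
m = -5.25, f(m) = 7.609375 (+); new bracket [-5.5, -5.25]
m = -5.375, f(m) = 3.916016 (+); new bracket [-5.5, -5.375]
m = -5.4375, f(m) = 1.9397 (+); new bracket [-5.5, -5.4375]
m = -5.46875, f(m) = 0.9185 (+); new bracket [-5.5, -5.46875]
m = -5.484375, f(m) = 0.3995 (+); new bracket [-5.5, -5.484375]
m = -5.4921875, f(m) = 0.138 (+); new bracket [-5.5, -5.4921875]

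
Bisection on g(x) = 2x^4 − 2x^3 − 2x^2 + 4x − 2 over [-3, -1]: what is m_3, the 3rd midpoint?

-1.25

midpoint -2: g = 30 > 0 → [-2, -1]
midpoint -1.5: g = 4.375 > 0 → [-1.5, -1]
midpoint -1.25: g = -1.335938 < 0 → [-1.5, -1.25]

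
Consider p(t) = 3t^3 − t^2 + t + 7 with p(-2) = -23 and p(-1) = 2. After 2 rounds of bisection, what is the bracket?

t = -1.5 gives p = -6.875, negative; keep [-1.5, -1]
t = -1.25 gives p = -1.671875, negative; keep [-1.25, -1]

[-1.25, -1]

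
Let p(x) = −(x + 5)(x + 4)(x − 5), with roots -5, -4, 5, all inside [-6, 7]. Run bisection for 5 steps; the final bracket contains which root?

midpoint 0.5: p = 111.375 > 0 → [0.5, 7]
midpoint 3.75: p = 84.765625 > 0 → [3.75, 7]
midpoint 5.375: p = -36.474609 < 0 → [3.75, 5.375]
midpoint 4.5625: p = 35.822 > 0 → [4.5625, 5.375]
midpoint 4.96875: p = 2.794 > 0 → [4.96875, 5.375]

5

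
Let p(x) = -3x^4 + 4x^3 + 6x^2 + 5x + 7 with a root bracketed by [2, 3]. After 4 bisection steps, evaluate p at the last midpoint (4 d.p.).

p(2.5) = 2.3125 > 0, so the root lies in [2.5, 3]
p(2.75) = -22.261719 < 0, so the root lies in [2.5, 2.75]
p(2.625) = -8.621826 < 0, so the root lies in [2.5, 2.625]
p(2.5625) = -2.8365 < 0, so the root lies in [2.5, 2.5625]

-2.8365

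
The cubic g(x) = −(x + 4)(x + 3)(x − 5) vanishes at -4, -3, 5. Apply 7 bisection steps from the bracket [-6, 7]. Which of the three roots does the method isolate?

x = 0.5 gives g = 70.875, positive; keep [0.5, 7]
x = 3.75 gives g = 65.390625, positive; keep [3.75, 7]
x = 5.375 gives g = -29.443359, negative; keep [3.75, 5.375]
x = 4.5625 gives g = 28.3298, positive; keep [4.5625, 5.375]
x = 4.96875 gives g = 2.2334, positive; keep [4.96875, 5.375]
x = 5.171875 gives g = -12.8823, negative; keep [4.96875, 5.171875]
x = 5.0703125 gives g = -5.1469, negative; keep [4.96875, 5.0703125]

5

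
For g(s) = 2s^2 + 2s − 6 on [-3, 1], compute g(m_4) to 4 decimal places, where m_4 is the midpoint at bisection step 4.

s = -1 gives g = -6, negative; keep [-3, -1]
s = -2 gives g = -2, negative; keep [-3, -2]
s = -2.5 gives g = 1.5, positive; keep [-2.5, -2]
s = -2.25 gives g = -0.375, negative; keep [-2.5, -2.25]

-0.3750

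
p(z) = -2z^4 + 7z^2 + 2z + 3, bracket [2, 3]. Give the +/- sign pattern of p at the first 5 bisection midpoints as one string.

---+-

midpoint 2.5: p = -26.375 < 0 → [2, 2.5]
midpoint 2.25: p = -8.320312 < 0 → [2, 2.25]
midpoint 2.125: p = -1.922363 < 0 → [2, 2.125]
midpoint 2.0625: p = 0.7109 > 0 → [2.0625, 2.125]
midpoint 2.09375: p = -0.5612 < 0 → [2.0625, 2.09375]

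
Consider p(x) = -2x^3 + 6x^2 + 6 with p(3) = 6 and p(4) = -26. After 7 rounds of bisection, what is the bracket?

p(3.5) = -6.25 < 0, so the root lies in [3, 3.5]
p(3.25) = 0.71875 > 0, so the root lies in [3.25, 3.5]
p(3.375) = -2.542969 < 0, so the root lies in [3.25, 3.375]
p(3.3125) = -0.8579 < 0, so the root lies in [3.25, 3.3125]
p(3.28125) = -0.0562 < 0, so the root lies in [3.25, 3.28125]
p(3.265625) = 0.3346 > 0, so the root lies in [3.265625, 3.28125]
p(3.2734375) = 0.14 > 0, so the root lies in [3.2734375, 3.28125]

[3.2734375, 3.28125]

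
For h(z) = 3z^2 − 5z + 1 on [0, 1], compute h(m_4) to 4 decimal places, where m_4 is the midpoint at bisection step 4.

m = 0.5, h(m) = -0.75 (−); new bracket [0, 0.5]
m = 0.25, h(m) = -0.0625 (−); new bracket [0, 0.25]
m = 0.125, h(m) = 0.421875 (+); new bracket [0.125, 0.25]
m = 0.1875, h(m) = 0.168 (+); new bracket [0.1875, 0.25]

0.1680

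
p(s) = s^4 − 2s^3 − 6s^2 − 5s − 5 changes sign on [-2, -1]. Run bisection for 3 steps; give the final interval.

[-1.5, -1.375]

midpoint -1.5: p = 0.8125 > 0 → [-1.5, -1]
midpoint -1.25: p = -1.777344 < 0 → [-1.5, -1.25]
midpoint -1.375: p = -0.695068 < 0 → [-1.5, -1.375]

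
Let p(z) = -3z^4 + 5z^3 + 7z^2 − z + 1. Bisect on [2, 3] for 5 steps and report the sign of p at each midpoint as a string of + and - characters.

m = 2.5, p(m) = 3.1875 (+); new bracket [2.5, 3]
m = 2.75, p(m) = -16.402344 (−); new bracket [2.5, 2.75]
m = 2.625, p(m) = -5.393311 (−); new bracket [2.5, 2.625]
m = 2.5625, p(m) = -0.8186 (−); new bracket [2.5, 2.5625]
m = 2.53125, p(m) = 1.2531 (+); new bracket [2.53125, 2.5625]

+---+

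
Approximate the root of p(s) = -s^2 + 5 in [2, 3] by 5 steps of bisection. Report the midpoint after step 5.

2.21875

m = 2.5, p(m) = -1.25 (−); new bracket [2, 2.5]
m = 2.25, p(m) = -0.0625 (−); new bracket [2, 2.25]
m = 2.125, p(m) = 0.484375 (+); new bracket [2.125, 2.25]
m = 2.1875, p(m) = 0.2148 (+); new bracket [2.1875, 2.25]
m = 2.21875, p(m) = 0.0771 (+); new bracket [2.21875, 2.25]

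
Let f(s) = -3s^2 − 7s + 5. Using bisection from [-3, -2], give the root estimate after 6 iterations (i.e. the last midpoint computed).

-2.921875

s = -2.5 gives f = 3.75, positive; keep [-3, -2.5]
s = -2.75 gives f = 1.5625, positive; keep [-3, -2.75]
s = -2.875 gives f = 0.328125, positive; keep [-3, -2.875]
s = -2.9375 gives f = -0.3242, negative; keep [-2.9375, -2.875]
s = -2.90625 gives f = 0.0049, positive; keep [-2.9375, -2.90625]
s = -2.921875 gives f = -0.1589, negative; keep [-2.921875, -2.90625]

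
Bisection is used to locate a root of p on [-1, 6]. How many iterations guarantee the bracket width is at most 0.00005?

Width after n steps is 7/2^n. Need 2^n ≥ 7/0.00005 = 140000.
2^17 = 131072 < 140000 ≤ 2^18 = 262144, so n = 18.

18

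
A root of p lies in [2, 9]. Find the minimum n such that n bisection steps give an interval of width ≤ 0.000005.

Width after n steps is 7/2^n. Need 2^n ≥ 7/0.000005 = 1400000.
2^20 = 1048576 < 1400000 ≤ 2^21 = 2097152, so n = 21.

21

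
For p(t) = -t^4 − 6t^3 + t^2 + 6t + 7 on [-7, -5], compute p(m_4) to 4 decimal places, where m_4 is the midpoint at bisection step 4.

t = -6 gives p = 7, positive; keep [-7, -6]
t = -6.5 gives p = -127.0625, negative; keep [-6.5, -6]
t = -6.25 gives p = -52.472656, negative; keep [-6.25, -6]
t = -6.125 gives p = -20.9573, negative; keep [-6.125, -6]

-20.9573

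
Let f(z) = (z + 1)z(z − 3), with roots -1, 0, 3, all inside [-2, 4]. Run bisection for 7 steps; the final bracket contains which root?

3

m = 1, f(m) = -4 (−); new bracket [1, 4]
m = 2.5, f(m) = -4.375 (−); new bracket [2.5, 4]
m = 3.25, f(m) = 3.453125 (+); new bracket [2.5, 3.25]
m = 2.875, f(m) = -1.3926 (−); new bracket [2.875, 3.25]
m = 3.0625, f(m) = 0.7776 (+); new bracket [2.875, 3.0625]
m = 2.96875, f(m) = -0.3682 (−); new bracket [2.96875, 3.0625]
m = 3.015625, f(m) = 0.1892 (+); new bracket [2.96875, 3.015625]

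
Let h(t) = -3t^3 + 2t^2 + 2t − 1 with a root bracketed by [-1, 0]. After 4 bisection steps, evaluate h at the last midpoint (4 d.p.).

h(-0.5) = -1.125 < 0, so the root lies in [-1, -0.5]
h(-0.75) = -0.109375 < 0, so the root lies in [-1, -0.75]
h(-0.875) = 0.791016 > 0, so the root lies in [-0.875, -0.75]
h(-0.8125) = 0.3044 > 0, so the root lies in [-0.8125, -0.75]

0.3044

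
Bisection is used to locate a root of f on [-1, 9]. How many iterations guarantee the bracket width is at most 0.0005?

Width after n steps is 10/2^n. Need 2^n ≥ 10/0.0005 = 20000.
2^14 = 16384 < 20000 ≤ 2^15 = 32768, so n = 15.

15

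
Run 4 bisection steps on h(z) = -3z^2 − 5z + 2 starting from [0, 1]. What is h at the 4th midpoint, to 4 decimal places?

midpoint 0.5: h = -1.25 < 0 → [0, 0.5]
midpoint 0.25: h = 0.5625 > 0 → [0.25, 0.5]
midpoint 0.375: h = -0.296875 < 0 → [0.25, 0.375]
midpoint 0.3125: h = 0.1445 > 0 → [0.3125, 0.375]

0.1445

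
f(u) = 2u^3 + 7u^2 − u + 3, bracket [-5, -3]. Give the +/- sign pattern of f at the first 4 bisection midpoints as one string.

-+-+

u = -4 gives f = -9, negative; keep [-4, -3]
u = -3.5 gives f = 6.5, positive; keep [-4, -3.5]
u = -3.75 gives f = -0.28125, negative; keep [-3.75, -3.5]
u = -3.625 gives f = 3.3398, positive; keep [-3.75, -3.625]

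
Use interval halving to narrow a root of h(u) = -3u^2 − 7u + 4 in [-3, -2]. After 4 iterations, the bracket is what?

[-2.8125, -2.75]

h(-2.5) = 2.75 > 0, so the root lies in [-3, -2.5]
h(-2.75) = 0.5625 > 0, so the root lies in [-3, -2.75]
h(-2.875) = -0.671875 < 0, so the root lies in [-2.875, -2.75]
h(-2.8125) = -0.043 < 0, so the root lies in [-2.8125, -2.75]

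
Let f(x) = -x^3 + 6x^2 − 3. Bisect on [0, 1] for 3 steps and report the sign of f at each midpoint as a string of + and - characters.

f(0.5) = -1.625 < 0, so the root lies in [0.5, 1]
f(0.75) = -0.046875 < 0, so the root lies in [0.75, 1]
f(0.875) = 0.923828 > 0, so the root lies in [0.75, 0.875]

--+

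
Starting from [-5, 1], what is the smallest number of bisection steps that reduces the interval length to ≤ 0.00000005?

Width after n steps is 6/2^n. Need 2^n ≥ 6/0.00000005 = 120000000.
2^26 = 67108864 < 120000000 ≤ 2^27 = 134217728, so n = 27.

27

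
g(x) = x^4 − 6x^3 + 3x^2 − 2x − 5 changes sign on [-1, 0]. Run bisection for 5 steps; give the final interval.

x = -0.5 gives g = -2.4375, negative; keep [-1, -0.5]
x = -0.75 gives g = 1.035156, positive; keep [-0.75, -0.5]
x = -0.625 gives g = -0.960693, negative; keep [-0.75, -0.625]
x = -0.6875 gives g = -0.0339, negative; keep [-0.75, -0.6875]
x = -0.71875 gives g = 0.482, positive; keep [-0.71875, -0.6875]

[-0.71875, -0.6875]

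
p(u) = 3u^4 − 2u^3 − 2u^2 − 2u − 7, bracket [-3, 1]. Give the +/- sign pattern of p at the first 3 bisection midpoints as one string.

-++

p(-1) = -2 < 0, so the root lies in [-3, -1]
p(-2) = 53 > 0, so the root lies in [-2, -1]
p(-1.5) = 13.4375 > 0, so the root lies in [-1.5, -1]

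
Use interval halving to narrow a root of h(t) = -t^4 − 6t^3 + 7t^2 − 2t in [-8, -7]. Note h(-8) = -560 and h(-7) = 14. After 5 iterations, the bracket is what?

midpoint -7.5: h = -224.0625 < 0 → [-7.5, -7]
midpoint -7.25: h = -93.910156 < 0 → [-7.25, -7]
midpoint -7.125: h = -37.308838 < 0 → [-7.125, -7]
midpoint -7.0625: h = -11.0093 < 0 → [-7.0625, -7]
midpoint -7.03125: h = 1.6546 > 0 → [-7.0625, -7.03125]

[-7.0625, -7.03125]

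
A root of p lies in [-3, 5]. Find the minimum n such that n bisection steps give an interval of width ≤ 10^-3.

Width after n steps is 8/2^n. Need 2^n ≥ 8/10^-3 = 8000.
2^12 = 4096 < 8000 ≤ 2^13 = 8192, so n = 13.

13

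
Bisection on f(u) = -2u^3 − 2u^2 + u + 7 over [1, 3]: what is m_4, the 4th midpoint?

1.375

u = 2 gives f = -15, negative; keep [1, 2]
u = 1.5 gives f = -2.75, negative; keep [1, 1.5]
u = 1.25 gives f = 1.21875, positive; keep [1.25, 1.5]
u = 1.375 gives f = -0.6055, negative; keep [1.25, 1.375]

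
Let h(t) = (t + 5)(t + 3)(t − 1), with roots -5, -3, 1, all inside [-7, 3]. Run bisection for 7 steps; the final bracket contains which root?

1

t = -2 gives h = -9, negative; keep [-2, 3]
t = 0.5 gives h = -9.625, negative; keep [0.5, 3]
t = 1.75 gives h = 24.046875, positive; keep [0.5, 1.75]
t = 1.125 gives h = 3.1582, positive; keep [0.5, 1.125]
t = 0.8125 gives h = -4.155, negative; keep [0.8125, 1.125]
t = 0.96875 gives h = -0.7403, negative; keep [0.96875, 1.125]
t = 1.046875 gives h = 1.1471, positive; keep [0.96875, 1.046875]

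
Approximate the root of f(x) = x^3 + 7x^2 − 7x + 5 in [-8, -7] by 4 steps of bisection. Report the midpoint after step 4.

-7.9375

f(-7.5) = 29.375 > 0, so the root lies in [-8, -7.5]
f(-7.75) = 14.203125 > 0, so the root lies in [-8, -7.75]
f(-7.875) = 5.861328 > 0, so the root lies in [-8, -7.875]
f(-7.9375) = 1.4963 > 0, so the root lies in [-8, -7.9375]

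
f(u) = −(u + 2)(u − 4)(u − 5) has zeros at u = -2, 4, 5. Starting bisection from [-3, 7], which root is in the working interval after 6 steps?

midpoint 2: f = -24 < 0 → [-3, 2]
midpoint -0.5: f = -37.125 < 0 → [-3, -0.5]
midpoint -1.75: f = -9.703125 < 0 → [-3, -1.75]
midpoint -2.375: f = 17.6309 > 0 → [-2.375, -1.75]
midpoint -2.0625: f = 2.676 > 0 → [-2.0625, -1.75]
midpoint -1.90625: f = -3.8241 < 0 → [-2.0625, -1.90625]

-2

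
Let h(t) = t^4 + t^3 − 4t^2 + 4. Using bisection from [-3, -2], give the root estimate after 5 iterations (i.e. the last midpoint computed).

-2.40625

midpoint -2.5: h = 2.4375 > 0 → [-2.5, -2]
midpoint -2.25: h = -2.011719 < 0 → [-2.5, -2.25]
midpoint -2.375: h = -0.142334 < 0 → [-2.5, -2.375]
midpoint -2.4375: h = 1.0525 > 0 → [-2.4375, -2.375]
midpoint -2.40625: h = 0.4321 > 0 → [-2.40625, -2.375]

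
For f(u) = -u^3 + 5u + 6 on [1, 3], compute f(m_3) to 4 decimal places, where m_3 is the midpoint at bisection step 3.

f(2) = 8 > 0, so the root lies in [2, 3]
f(2.5) = 2.875 > 0, so the root lies in [2.5, 3]
f(2.75) = -1.046875 < 0, so the root lies in [2.5, 2.75]

-1.0469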